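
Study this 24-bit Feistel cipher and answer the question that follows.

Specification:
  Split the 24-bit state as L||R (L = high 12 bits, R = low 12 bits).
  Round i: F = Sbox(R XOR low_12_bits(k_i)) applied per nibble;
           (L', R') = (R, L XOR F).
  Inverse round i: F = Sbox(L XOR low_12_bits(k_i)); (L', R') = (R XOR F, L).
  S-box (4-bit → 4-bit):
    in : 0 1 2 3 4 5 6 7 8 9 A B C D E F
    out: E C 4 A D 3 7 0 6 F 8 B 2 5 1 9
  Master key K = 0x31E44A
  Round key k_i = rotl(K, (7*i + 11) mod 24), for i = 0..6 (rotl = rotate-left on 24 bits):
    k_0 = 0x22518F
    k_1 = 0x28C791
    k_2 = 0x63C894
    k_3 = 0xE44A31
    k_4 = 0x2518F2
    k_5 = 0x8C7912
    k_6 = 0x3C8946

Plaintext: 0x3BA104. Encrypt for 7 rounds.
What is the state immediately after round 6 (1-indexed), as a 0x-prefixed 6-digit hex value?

0x96DC7F

s_0 = plaintext = 0x3BA104
s_1 = Round(s_0, k_0) = 0x104DD1
s_2 = Round(s_1, k_1) = 0xDD19DA
s_3 = Round(s_2, k_2) = 0x9DA100
s_4 = Round(s_3, k_3) = 0x100276
s_5 = Round(s_4, k_4) = 0x27696D
s_6 = Round(s_5, k_5) = 0x96DC7F
s_7 = Round(s_6, k_6) = 0xC7FAC2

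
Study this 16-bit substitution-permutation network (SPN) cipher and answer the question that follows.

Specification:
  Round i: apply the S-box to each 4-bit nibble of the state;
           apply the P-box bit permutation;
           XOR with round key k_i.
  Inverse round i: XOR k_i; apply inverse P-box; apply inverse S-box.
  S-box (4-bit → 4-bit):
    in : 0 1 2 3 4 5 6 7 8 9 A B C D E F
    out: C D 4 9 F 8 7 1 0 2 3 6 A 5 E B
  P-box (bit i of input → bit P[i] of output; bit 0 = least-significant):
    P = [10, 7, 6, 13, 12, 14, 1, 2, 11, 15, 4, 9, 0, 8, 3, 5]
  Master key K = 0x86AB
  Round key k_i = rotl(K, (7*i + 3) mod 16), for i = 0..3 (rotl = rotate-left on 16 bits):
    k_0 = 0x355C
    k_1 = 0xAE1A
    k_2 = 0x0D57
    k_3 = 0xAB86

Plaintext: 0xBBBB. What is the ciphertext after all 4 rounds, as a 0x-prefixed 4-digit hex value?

s_0 = plaintext = 0xBBBB
s_1 = Round(s_0, k_0) = 0xF486
s_2 = Round(s_1, k_1) = 0x21EB
s_3 = Round(s_2, k_2) = 0x4789
s_4 = Round(s_3, k_3) = 0xA22F

0xA22F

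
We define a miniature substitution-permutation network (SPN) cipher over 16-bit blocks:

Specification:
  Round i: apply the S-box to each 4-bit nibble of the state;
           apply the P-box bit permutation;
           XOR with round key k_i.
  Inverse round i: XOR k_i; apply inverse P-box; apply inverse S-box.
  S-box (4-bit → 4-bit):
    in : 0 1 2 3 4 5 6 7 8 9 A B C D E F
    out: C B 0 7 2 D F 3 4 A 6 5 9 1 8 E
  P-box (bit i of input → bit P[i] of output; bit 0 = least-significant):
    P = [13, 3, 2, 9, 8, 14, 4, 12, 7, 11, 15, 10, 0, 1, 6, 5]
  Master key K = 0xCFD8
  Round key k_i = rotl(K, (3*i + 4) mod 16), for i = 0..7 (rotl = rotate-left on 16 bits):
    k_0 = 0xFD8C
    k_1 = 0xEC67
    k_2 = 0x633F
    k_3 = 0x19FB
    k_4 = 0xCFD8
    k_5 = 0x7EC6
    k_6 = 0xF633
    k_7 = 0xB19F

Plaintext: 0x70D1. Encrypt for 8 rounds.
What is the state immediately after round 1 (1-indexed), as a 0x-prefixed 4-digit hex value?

s_0 = plaintext = 0x70D1
s_1 = Round(s_0, k_0) = 0x5A87
s_2 = Round(s_1, k_1) = 0x441E
s_3 = Round(s_2, k_2) = 0x383D
s_4 = Round(s_3, k_3) = 0xF8A8
s_5 = Round(s_4, k_4) = 0x0FAE
s_6 = Round(s_5, k_5) = 0xB0B6
s_7 = Round(s_6, k_6) = 0x516E
s_8 = Round(s_7, k_7) = 0xEE6E

0x5A87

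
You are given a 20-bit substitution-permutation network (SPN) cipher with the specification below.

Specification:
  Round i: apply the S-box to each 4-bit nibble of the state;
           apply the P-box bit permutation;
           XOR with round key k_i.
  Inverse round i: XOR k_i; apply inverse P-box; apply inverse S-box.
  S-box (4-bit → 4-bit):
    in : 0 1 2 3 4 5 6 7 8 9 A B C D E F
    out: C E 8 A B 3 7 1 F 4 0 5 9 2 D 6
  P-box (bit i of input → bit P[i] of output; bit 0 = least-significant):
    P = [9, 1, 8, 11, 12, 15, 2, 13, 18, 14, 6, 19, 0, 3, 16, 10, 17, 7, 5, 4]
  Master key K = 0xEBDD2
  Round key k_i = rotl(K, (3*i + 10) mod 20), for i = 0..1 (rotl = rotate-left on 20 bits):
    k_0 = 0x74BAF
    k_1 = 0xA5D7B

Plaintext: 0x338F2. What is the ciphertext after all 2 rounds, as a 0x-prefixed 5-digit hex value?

s_0 = plaintext = 0x338F2
s_1 = Round(s_0, k_0) = 0xB8773
s_2 = Round(s_1, k_1) = 0xD4150

0xD4150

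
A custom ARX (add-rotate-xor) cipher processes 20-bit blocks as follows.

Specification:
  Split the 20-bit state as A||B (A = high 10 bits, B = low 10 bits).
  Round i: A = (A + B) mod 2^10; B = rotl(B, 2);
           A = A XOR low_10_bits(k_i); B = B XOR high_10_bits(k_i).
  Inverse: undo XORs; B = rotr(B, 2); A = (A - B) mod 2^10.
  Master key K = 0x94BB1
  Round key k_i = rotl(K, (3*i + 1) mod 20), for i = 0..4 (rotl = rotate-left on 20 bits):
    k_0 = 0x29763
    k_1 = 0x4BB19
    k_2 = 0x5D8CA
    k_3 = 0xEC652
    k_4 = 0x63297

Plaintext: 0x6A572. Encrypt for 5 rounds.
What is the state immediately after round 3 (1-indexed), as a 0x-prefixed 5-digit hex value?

0xD5B0A

s_0 = plaintext = 0x6A572
s_1 = Round(s_0, k_0) = 0x1E16C
s_2 = Round(s_1, k_1) = 0xBF49F
s_3 = Round(s_2, k_2) = 0xD5B0A
s_4 = Round(s_3, k_3) = 0x0CB9A
s_5 = Round(s_4, k_4) = 0x56FE7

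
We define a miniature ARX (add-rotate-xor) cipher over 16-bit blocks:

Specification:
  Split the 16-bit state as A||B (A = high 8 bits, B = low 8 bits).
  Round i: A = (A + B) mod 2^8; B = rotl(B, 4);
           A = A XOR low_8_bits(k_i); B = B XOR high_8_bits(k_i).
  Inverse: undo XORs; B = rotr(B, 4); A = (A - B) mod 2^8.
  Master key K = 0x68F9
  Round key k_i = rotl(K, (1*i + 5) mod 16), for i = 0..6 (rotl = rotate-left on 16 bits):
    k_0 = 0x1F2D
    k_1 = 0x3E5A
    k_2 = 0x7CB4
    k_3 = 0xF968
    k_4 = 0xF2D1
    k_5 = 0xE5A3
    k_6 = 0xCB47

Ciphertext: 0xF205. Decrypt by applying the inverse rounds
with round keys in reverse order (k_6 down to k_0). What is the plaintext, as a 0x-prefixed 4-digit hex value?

s_0 = ciphertext = 0xF205
s_1 = InvRound(s_0, k_6) = 0xC9EC
s_2 = InvRound(s_1, k_5) = 0xDA90
s_3 = InvRound(s_2, k_4) = 0xE526
s_4 = InvRound(s_3, k_3) = 0x90FD
s_5 = InvRound(s_4, k_2) = 0x0C18
s_6 = InvRound(s_5, k_1) = 0xF462
s_7 = InvRound(s_6, k_0) = 0x02D7

0x02D7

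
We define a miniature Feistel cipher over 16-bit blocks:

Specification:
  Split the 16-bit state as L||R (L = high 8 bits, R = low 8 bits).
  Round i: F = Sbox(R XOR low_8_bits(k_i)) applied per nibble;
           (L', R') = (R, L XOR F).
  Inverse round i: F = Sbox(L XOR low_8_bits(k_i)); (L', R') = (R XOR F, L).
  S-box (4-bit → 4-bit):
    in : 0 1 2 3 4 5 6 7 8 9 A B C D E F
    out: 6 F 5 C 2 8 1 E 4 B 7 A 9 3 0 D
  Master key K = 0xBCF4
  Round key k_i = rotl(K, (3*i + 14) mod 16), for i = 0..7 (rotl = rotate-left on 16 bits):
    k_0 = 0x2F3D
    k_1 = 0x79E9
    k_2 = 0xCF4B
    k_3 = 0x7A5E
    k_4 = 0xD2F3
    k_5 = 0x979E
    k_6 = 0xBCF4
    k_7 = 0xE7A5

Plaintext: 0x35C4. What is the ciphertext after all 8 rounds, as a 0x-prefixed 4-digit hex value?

s_0 = plaintext = 0x35C4
s_1 = Round(s_0, k_0) = 0xC4EE
s_2 = Round(s_1, k_1) = 0xEEAA
s_3 = Round(s_2, k_2) = 0xAAE1
s_4 = Round(s_3, k_3) = 0xE107
s_5 = Round(s_4, k_4) = 0x0733
s_6 = Round(s_5, k_5) = 0x3374
s_7 = Round(s_6, k_6) = 0x7475
s_8 = Round(s_7, k_7) = 0x7542

0x7542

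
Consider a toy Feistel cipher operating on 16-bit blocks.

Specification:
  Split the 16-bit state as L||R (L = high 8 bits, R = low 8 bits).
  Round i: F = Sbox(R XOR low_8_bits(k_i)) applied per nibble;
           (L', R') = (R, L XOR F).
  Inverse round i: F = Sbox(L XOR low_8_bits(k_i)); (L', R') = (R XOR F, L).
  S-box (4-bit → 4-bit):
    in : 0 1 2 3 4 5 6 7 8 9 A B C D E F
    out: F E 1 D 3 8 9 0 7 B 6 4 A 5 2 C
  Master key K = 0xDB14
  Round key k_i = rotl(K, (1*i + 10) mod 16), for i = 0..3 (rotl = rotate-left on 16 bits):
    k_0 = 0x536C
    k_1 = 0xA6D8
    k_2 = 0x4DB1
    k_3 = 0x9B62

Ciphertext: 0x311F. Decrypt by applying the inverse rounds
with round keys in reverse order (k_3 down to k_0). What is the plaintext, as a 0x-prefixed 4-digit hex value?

s_0 = ciphertext = 0x311F
s_1 = InvRound(s_0, k_3) = 0x9231
s_2 = InvRound(s_1, k_2) = 0x2C92
s_3 = InvRound(s_2, k_1) = 0x512C
s_4 = InvRound(s_3, k_0) = 0xF951

0xF951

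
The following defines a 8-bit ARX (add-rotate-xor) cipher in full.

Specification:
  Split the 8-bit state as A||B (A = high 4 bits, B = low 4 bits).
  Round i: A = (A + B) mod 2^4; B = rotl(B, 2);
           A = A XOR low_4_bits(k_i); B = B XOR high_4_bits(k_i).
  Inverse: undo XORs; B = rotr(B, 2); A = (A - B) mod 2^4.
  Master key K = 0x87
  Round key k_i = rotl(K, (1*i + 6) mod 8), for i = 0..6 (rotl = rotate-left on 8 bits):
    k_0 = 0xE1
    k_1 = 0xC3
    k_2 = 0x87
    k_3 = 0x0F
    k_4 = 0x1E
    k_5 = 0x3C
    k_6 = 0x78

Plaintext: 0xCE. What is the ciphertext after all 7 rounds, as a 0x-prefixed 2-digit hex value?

0x64

s_0 = plaintext = 0xCE
s_1 = Round(s_0, k_0) = 0xB5
s_2 = Round(s_1, k_1) = 0x39
s_3 = Round(s_2, k_2) = 0xBE
s_4 = Round(s_3, k_3) = 0x6B
s_5 = Round(s_4, k_4) = 0xFF
s_6 = Round(s_5, k_5) = 0x2C
s_7 = Round(s_6, k_6) = 0x64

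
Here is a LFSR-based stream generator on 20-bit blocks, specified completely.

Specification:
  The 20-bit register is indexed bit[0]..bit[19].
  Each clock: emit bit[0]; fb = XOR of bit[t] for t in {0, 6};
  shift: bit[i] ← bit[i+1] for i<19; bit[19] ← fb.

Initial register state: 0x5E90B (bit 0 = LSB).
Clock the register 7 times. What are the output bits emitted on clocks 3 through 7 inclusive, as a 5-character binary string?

01000

reg_0 = 0x5E90B
clock 1: out=1, reg = 0xAF485
clock 2: out=1, reg = 0xD7A42
clock 3: out=0, reg = 0xEBD21
clock 4: out=1, reg = 0xF5E90
clock 5: out=0, reg = 0x7AF48
clock 6: out=0, reg = 0xBD7A4
clock 7: out=0, reg = 0x5EBD2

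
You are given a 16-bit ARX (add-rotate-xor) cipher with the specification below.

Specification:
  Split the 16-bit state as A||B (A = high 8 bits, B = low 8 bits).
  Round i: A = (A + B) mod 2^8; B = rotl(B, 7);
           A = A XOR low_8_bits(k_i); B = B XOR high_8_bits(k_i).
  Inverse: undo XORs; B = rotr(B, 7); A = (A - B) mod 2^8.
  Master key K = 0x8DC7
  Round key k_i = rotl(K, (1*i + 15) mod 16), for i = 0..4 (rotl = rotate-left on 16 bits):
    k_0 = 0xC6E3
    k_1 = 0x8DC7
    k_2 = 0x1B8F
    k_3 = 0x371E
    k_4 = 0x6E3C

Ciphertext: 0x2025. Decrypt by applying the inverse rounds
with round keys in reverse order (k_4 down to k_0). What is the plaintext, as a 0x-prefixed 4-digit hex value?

0x1779

s_0 = ciphertext = 0x2025
s_1 = InvRound(s_0, k_4) = 0x8696
s_2 = InvRound(s_1, k_3) = 0x5543
s_3 = InvRound(s_2, k_2) = 0x2AB0
s_4 = InvRound(s_3, k_1) = 0x737A
s_5 = InvRound(s_4, k_0) = 0x1779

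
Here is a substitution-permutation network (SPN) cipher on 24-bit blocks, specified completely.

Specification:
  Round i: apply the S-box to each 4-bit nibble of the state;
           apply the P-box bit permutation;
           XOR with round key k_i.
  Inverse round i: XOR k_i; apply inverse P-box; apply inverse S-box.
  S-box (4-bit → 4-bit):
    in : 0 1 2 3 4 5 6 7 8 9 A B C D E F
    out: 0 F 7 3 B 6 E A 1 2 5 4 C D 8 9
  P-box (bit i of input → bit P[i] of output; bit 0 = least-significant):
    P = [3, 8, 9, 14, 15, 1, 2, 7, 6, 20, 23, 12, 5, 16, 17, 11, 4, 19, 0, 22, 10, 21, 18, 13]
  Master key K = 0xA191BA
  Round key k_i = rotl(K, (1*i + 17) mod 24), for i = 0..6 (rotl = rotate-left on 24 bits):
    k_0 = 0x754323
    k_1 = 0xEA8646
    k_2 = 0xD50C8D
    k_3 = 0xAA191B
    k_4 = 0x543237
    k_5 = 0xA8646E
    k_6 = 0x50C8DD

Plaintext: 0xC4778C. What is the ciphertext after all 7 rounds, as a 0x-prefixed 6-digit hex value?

0xB0014E

s_0 = plaintext = 0xC4778C
s_1 = Round(s_0, k_0) = 0x28B933
s_2 = Round(s_1, k_1) = 0xDC035C
s_3 = Round(s_2, k_2) = 0x816ACA
s_4 = Round(s_3, k_3) = 0x6117C6
s_5 = Round(s_4, k_4) = 0x2B4982
s_6 = Round(s_5, k_5) = 0x9DEB47
s_7 = Round(s_6, k_6) = 0xB0014E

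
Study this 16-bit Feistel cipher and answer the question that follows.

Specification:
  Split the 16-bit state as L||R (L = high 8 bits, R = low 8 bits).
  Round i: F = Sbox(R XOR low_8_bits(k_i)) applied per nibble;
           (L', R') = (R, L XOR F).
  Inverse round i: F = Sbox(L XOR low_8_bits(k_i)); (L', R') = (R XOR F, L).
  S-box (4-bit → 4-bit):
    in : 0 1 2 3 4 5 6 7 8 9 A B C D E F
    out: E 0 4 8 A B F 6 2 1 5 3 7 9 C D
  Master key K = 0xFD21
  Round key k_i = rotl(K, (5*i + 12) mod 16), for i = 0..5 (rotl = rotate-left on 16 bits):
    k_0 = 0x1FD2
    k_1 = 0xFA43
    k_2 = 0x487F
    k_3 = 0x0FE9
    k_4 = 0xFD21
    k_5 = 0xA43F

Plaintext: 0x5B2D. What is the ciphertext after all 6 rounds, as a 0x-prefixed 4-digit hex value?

s_0 = plaintext = 0x5B2D
s_1 = Round(s_0, k_0) = 0x2D86
s_2 = Round(s_1, k_1) = 0x8656
s_3 = Round(s_2, k_2) = 0x56C7
s_4 = Round(s_3, k_3) = 0xC71A
s_5 = Round(s_4, k_4) = 0x1A44
s_6 = Round(s_5, k_5) = 0x4479

0x4479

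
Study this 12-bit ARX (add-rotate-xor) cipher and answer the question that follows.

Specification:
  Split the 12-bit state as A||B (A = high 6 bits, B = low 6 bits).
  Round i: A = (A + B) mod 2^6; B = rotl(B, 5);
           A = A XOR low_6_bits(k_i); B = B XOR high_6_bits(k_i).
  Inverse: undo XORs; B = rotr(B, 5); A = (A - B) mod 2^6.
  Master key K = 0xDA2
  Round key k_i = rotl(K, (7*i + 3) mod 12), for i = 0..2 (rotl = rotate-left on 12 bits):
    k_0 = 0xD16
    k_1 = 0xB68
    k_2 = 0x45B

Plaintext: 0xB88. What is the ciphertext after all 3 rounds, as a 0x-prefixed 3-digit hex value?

s_0 = plaintext = 0xB88
s_1 = Round(s_0, k_0) = 0x830
s_2 = Round(s_1, k_1) = 0xE35
s_3 = Round(s_2, k_2) = 0xDAB

0xDAB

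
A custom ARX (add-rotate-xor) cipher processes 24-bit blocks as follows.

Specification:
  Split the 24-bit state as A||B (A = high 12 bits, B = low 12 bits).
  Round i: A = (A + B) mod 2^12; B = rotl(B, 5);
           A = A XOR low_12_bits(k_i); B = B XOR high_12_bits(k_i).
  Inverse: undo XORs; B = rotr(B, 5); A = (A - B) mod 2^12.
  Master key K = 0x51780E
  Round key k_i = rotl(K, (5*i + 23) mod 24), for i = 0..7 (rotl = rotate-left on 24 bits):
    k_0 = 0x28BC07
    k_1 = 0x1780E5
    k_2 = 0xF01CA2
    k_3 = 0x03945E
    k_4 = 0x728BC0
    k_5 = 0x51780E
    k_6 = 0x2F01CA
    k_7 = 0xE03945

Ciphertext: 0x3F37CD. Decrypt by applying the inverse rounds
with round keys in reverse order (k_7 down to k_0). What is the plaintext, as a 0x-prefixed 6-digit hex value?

s_0 = ciphertext = 0x3F37CD
s_1 = InvRound(s_0, k_7) = 0x36874E
s_2 = InvRound(s_1, k_6) = 0x375F2D
s_3 = InvRound(s_2, k_5) = 0xE2AD51
s_4 = InvRound(s_3, k_4) = 0x917CD3
s_5 = InvRound(s_4, k_3) = 0x7E2567
s_6 = InvRound(s_5, k_2) = 0x7ED353
s_7 = InvRound(s_6, k_1) = 0x177591
s_8 = InvRound(s_7, k_0) = 0x038D38

0x038D38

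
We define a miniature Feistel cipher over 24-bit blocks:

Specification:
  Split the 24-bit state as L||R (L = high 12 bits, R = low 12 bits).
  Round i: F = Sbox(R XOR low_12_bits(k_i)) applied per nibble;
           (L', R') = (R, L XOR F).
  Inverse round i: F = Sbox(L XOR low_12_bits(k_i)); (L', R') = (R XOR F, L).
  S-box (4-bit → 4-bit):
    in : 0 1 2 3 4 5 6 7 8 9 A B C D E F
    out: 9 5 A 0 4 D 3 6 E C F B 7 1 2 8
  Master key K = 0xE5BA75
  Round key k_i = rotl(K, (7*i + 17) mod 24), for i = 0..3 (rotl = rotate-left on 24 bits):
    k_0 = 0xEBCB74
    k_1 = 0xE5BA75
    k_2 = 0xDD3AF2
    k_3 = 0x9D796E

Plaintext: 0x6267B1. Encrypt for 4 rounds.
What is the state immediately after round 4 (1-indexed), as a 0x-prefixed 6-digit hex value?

s_0 = plaintext = 0x6267B1
s_1 = Round(s_0, k_0) = 0x7B115B
s_2 = Round(s_1, k_1) = 0x15BC13
s_3 = Round(s_2, k_2) = 0xC1327E
s_4 = Round(s_3, k_3) = 0x27E74A

0x27E74A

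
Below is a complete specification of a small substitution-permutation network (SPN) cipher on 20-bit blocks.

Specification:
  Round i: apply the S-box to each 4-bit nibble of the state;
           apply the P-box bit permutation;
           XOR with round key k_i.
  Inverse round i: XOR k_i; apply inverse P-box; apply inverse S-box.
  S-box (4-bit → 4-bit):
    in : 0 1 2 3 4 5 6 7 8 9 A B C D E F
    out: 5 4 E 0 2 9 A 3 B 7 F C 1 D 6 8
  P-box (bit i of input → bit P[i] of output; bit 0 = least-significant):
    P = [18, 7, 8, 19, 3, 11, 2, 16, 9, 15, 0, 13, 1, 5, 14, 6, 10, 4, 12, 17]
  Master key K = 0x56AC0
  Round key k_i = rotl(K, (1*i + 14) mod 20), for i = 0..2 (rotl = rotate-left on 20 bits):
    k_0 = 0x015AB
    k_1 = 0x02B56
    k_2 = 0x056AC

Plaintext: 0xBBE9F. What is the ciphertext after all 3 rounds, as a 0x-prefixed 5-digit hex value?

0x221B4

s_0 = plaintext = 0xBBE9F
s_1 = Round(s_0, k_0) = 0xACDE6
s_2 = Round(s_1, k_1) = 0xA15C1
s_3 = Round(s_2, k_2) = 0x221B4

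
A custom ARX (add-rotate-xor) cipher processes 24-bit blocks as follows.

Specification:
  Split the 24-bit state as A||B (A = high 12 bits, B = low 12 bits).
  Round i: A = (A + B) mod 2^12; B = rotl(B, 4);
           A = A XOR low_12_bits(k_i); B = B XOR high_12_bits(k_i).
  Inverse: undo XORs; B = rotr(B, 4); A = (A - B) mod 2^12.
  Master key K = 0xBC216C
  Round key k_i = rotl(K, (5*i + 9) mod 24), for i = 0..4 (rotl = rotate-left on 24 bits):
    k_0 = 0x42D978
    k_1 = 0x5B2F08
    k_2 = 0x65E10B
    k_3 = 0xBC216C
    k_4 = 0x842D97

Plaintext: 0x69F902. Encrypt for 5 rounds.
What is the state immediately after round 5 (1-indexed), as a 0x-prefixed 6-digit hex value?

0x685FFA

s_0 = plaintext = 0x69F902
s_1 = Round(s_0, k_0) = 0x6D9404
s_2 = Round(s_1, k_1) = 0x5D55F6
s_3 = Round(s_2, k_2) = 0xAC093B
s_4 = Round(s_3, k_3) = 0x29787B
s_5 = Round(s_4, k_4) = 0x685FFA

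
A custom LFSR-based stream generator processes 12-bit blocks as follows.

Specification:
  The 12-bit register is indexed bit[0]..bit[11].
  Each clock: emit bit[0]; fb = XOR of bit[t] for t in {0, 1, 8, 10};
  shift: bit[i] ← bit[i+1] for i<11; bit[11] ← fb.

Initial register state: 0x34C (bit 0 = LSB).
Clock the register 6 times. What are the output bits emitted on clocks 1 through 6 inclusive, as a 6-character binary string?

reg_0 = 0x34C
clock 1: out=0, reg = 0x9A6
clock 2: out=0, reg = 0x4D3
clock 3: out=1, reg = 0xA69
clock 4: out=1, reg = 0xD34
clock 5: out=0, reg = 0x69A
clock 6: out=0, reg = 0x34D

001100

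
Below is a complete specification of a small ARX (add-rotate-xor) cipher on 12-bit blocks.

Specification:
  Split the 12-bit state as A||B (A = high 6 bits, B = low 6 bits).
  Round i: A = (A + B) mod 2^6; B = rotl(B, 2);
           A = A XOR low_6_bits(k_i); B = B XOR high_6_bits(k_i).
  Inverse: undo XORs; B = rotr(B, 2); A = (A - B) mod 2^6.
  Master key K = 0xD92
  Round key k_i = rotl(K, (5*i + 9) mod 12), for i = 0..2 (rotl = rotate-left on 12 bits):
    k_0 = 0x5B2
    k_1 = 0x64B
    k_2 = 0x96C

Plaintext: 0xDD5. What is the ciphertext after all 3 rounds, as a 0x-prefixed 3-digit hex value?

s_0 = plaintext = 0xDD5
s_1 = Round(s_0, k_0) = 0xF83
s_2 = Round(s_1, k_1) = 0x295
s_3 = Round(s_2, k_2) = 0xCF0

0xCF0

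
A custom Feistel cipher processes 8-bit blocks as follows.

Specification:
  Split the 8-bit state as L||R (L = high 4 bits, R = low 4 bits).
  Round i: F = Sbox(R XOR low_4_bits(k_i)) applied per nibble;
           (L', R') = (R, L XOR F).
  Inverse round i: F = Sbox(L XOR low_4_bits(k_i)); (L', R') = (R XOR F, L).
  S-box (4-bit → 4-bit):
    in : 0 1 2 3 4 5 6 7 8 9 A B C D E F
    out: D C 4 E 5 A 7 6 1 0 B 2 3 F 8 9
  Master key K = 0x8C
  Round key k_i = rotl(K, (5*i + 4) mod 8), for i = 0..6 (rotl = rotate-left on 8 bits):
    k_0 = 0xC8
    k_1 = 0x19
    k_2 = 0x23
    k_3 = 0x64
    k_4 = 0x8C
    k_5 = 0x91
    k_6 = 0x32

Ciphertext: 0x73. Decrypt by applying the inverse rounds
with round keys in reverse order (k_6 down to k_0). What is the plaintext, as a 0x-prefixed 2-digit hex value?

0xB8

s_0 = ciphertext = 0x73
s_1 = InvRound(s_0, k_6) = 0x97
s_2 = InvRound(s_1, k_5) = 0x69
s_3 = InvRound(s_2, k_4) = 0x26
s_4 = InvRound(s_3, k_3) = 0x12
s_5 = InvRound(s_4, k_2) = 0x61
s_6 = InvRound(s_5, k_1) = 0x86
s_7 = InvRound(s_6, k_0) = 0xB8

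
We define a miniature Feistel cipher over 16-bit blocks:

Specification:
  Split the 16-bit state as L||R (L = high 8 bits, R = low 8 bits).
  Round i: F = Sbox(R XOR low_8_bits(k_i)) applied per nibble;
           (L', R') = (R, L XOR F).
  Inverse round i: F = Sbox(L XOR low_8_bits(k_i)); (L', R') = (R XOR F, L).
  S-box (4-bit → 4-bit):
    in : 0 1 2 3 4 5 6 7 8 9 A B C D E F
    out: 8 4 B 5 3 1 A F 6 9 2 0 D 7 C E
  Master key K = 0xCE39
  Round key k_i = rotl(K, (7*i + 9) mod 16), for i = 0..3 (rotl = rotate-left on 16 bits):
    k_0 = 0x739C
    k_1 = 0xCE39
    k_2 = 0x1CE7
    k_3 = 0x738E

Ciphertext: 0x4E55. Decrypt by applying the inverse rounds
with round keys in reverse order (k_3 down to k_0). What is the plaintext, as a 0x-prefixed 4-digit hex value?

0x44FC

s_0 = ciphertext = 0x4E55
s_1 = InvRound(s_0, k_3) = 0x8D4E
s_2 = InvRound(s_1, k_2) = 0xEC8D
s_3 = InvRound(s_2, k_1) = 0xFCEC
s_4 = InvRound(s_3, k_0) = 0x44FC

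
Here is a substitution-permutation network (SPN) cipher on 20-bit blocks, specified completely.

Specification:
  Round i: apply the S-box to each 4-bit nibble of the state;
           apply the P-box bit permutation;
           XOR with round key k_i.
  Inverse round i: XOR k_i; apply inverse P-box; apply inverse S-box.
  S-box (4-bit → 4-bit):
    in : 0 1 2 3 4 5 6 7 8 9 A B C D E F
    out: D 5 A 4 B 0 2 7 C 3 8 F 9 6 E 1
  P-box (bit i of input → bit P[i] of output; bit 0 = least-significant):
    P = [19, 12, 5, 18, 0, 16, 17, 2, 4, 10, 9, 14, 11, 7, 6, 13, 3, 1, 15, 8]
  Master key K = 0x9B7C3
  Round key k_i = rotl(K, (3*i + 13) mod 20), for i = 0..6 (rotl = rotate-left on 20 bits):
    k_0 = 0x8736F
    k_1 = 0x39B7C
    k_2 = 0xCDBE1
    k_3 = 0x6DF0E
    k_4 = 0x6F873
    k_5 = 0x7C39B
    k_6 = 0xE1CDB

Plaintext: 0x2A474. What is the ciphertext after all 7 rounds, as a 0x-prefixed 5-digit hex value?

0x36DC8

s_0 = plaintext = 0x2A474
s_1 = Round(s_0, k_0) = 0x7067C
s_2 = Round(s_1, k_1) = 0xC3737
s_3 = Round(s_2, k_2) = 0x6CC99
s_4 = Round(s_3, k_3) = 0xFA71D
s_5 = Round(s_4, k_4) = 0x4CE4A
s_6 = Round(s_5, k_5) = 0x2AC94
s_7 = Round(s_6, k_6) = 0x36DC8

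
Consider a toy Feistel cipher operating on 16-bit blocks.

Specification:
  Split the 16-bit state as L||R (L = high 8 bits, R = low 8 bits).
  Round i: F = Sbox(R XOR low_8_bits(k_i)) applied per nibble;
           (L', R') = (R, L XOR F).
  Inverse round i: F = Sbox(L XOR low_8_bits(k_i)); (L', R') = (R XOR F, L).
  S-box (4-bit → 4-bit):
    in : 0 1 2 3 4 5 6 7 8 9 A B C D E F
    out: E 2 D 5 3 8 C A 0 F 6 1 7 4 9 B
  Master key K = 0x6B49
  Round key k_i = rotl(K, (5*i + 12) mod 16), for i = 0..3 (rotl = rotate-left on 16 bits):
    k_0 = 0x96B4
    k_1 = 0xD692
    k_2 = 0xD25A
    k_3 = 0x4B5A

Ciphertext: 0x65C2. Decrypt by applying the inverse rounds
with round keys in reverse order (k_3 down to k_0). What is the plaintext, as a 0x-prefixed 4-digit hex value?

s_0 = ciphertext = 0x65C2
s_1 = InvRound(s_0, k_3) = 0x9965
s_2 = InvRound(s_1, k_2) = 0x1099
s_3 = InvRound(s_2, k_1) = 0x9410
s_4 = InvRound(s_3, k_0) = 0xCE94

0xCE94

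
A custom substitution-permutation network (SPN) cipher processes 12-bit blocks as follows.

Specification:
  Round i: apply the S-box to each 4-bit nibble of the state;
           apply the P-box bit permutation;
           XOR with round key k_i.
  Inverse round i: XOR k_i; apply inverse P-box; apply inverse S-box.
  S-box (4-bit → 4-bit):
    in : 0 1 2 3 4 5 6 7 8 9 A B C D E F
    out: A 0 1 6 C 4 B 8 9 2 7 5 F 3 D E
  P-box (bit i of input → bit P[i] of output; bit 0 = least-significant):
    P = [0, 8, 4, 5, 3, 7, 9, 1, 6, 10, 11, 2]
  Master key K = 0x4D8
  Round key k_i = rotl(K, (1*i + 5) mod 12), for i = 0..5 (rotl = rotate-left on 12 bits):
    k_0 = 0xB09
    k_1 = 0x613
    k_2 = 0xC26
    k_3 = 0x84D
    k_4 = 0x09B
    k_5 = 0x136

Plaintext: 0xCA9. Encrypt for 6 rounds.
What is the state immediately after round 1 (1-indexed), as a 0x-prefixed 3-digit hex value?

s_0 = plaintext = 0xCA9
s_1 = Round(s_0, k_0) = 0x4C5
s_2 = Round(s_1, k_1) = 0xC8D
s_3 = Round(s_2, k_2) = 0x169
s_4 = Round(s_3, k_3) = 0x9C7
s_5 = Round(s_4, k_4) = 0x631
s_6 = Round(s_5, k_5) = 0x7F2

0x4C5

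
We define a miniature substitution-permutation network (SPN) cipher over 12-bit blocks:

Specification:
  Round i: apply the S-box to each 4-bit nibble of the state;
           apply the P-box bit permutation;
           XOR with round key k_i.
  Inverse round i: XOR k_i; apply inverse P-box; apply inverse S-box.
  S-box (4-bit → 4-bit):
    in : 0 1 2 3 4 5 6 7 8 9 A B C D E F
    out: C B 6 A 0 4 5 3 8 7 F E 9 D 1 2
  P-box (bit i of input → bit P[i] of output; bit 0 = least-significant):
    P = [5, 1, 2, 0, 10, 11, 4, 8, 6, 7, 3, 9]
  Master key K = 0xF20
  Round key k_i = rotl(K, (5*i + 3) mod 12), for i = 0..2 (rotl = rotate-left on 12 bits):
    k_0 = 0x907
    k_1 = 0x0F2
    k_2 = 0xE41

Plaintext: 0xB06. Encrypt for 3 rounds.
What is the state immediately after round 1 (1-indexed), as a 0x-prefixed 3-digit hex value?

s_0 = plaintext = 0xB06
s_1 = Round(s_0, k_0) = 0xABB
s_2 = Round(s_1, k_1) = 0xB2D
s_3 = Round(s_2, k_2) = 0x4FC

0xABB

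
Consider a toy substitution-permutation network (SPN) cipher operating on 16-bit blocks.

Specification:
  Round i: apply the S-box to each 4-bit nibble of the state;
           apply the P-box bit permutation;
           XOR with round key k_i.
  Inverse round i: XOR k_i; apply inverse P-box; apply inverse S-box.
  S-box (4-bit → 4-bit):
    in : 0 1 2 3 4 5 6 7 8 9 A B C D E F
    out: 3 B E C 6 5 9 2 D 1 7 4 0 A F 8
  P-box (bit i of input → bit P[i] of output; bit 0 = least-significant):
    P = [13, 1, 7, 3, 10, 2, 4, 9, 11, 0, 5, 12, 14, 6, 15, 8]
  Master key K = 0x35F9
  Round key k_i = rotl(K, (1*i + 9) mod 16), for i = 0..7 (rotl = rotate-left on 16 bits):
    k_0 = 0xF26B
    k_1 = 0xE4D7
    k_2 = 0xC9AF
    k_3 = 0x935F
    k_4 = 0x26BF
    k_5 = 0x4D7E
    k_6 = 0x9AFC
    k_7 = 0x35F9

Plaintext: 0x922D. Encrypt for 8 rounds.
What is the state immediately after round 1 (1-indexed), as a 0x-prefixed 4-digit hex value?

0xA054

s_0 = plaintext = 0x922D
s_1 = Round(s_0, k_0) = 0xA054
s_2 = Round(s_1, k_1) = 0x2804
s_3 = Round(s_2, k_2) = 0x5449
s_4 = Round(s_3, k_3) = 0x736A
s_5 = Round(s_4, k_4) = 0x105D
s_6 = Round(s_5, k_5) = 0x0025
s_7 = Round(s_6, k_6) = 0xF029
s_8 = Round(s_7, k_7) = 0x1EEC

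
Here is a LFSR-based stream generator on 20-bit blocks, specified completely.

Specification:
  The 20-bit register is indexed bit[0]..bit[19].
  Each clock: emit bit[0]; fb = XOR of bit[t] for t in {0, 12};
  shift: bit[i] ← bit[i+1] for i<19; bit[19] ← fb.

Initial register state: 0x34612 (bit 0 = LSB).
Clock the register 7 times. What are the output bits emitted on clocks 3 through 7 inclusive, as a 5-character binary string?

reg_0 = 0x34612
clock 1: out=0, reg = 0x1A309
clock 2: out=1, reg = 0x8D184
clock 3: out=0, reg = 0xC68C2
clock 4: out=0, reg = 0x63461
clock 5: out=1, reg = 0x31A30
clock 6: out=0, reg = 0x98D18
clock 7: out=0, reg = 0x4C68C

00100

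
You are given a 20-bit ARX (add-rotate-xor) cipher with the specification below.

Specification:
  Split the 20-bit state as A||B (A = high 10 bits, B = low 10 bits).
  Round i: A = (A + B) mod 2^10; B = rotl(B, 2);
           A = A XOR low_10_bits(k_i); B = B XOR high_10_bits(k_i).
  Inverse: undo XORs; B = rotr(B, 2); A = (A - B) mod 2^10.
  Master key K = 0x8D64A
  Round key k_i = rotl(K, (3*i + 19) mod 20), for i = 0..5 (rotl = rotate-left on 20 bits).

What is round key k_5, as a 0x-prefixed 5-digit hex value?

0x2A359

K = 0x8D64A
k_0 = rotl(K, (3*0+19) mod 20) = rotl(K, 19) = 0x46B25
k_1 = rotl(K, (3*1+19) mod 20) = rotl(K, 2) = 0x3592A
k_2 = rotl(K, (3*2+19) mod 20) = rotl(K, 5) = 0xAC951
k_3 = rotl(K, (3*3+19) mod 20) = rotl(K, 8) = 0x64A8D
k_4 = rotl(K, (3*4+19) mod 20) = rotl(K, 11) = 0x2546B
k_5 = rotl(K, (3*5+19) mod 20) = rotl(K, 14) = 0x2A359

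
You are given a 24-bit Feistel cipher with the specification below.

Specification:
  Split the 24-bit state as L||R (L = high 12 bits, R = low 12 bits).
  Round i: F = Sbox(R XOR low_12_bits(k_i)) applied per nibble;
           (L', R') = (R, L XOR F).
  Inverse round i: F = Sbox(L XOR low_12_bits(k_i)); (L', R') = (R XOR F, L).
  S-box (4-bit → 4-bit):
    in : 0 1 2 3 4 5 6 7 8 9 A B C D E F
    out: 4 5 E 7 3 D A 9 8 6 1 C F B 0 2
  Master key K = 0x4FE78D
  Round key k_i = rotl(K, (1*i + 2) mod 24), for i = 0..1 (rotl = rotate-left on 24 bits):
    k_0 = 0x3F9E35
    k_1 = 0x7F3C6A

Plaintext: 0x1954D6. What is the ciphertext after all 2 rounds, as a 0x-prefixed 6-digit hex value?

0x092BFE

s_0 = plaintext = 0x1954D6
s_1 = Round(s_0, k_0) = 0x4D6092
s_2 = Round(s_1, k_1) = 0x092BFE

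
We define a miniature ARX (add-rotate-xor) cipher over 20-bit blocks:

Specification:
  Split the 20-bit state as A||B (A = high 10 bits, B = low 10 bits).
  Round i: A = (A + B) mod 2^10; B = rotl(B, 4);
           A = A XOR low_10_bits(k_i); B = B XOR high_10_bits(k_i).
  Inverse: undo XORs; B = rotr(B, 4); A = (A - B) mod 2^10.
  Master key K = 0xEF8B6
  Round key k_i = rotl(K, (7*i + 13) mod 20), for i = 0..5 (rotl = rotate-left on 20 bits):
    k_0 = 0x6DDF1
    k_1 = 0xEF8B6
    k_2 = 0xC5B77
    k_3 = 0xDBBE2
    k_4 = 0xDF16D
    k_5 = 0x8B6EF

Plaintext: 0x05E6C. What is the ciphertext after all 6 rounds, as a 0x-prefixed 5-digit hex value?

0x25FA5

s_0 = plaintext = 0x05E6C
s_1 = Round(s_0, k_0) = 0xDCB7E
s_2 = Round(s_1, k_1) = 0x91853
s_3 = Round(s_2, k_2) = 0x7BA27
s_4 = Round(s_3, k_3) = 0xFDD16
s_5 = Round(s_4, k_4) = 0x18218
s_6 = Round(s_5, k_5) = 0x25FA5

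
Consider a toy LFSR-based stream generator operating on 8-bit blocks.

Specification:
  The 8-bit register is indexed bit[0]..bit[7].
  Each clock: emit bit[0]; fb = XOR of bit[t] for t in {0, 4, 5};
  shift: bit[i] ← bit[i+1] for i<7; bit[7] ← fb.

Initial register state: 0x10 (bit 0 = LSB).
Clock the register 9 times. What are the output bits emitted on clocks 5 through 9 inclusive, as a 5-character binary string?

reg_0 = 0x10
clock 1: out=0, reg = 0x88
clock 2: out=0, reg = 0x44
clock 3: out=0, reg = 0x22
clock 4: out=0, reg = 0x91
clock 5: out=1, reg = 0x48
clock 6: out=0, reg = 0x24
clock 7: out=0, reg = 0x92
clock 8: out=0, reg = 0xC9
clock 9: out=1, reg = 0xE4

10001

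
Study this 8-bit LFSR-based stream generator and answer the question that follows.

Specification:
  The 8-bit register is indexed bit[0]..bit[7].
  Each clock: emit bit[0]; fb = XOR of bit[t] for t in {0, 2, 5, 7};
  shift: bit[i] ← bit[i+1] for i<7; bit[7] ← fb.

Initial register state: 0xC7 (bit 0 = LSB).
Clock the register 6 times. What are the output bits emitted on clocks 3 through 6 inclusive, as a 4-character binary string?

reg_0 = 0xC7
clock 1: out=1, reg = 0xE3
clock 2: out=1, reg = 0xF1
clock 3: out=1, reg = 0xF8
clock 4: out=0, reg = 0x7C
clock 5: out=0, reg = 0x3E
clock 6: out=0, reg = 0x1F

1000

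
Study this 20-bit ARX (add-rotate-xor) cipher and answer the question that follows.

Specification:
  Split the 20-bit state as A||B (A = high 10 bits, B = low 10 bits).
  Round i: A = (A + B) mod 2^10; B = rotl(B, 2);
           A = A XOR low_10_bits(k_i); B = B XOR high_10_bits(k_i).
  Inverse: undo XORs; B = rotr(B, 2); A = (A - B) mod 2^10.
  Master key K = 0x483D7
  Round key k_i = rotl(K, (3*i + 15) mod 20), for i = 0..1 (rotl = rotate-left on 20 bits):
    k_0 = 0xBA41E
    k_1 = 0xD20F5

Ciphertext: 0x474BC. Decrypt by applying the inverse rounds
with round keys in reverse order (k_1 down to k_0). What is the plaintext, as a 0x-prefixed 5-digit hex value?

0x1C085

s_0 = ciphertext = 0x474BC
s_1 = InvRound(s_0, k_1) = 0x3ACFD
s_2 = InvRound(s_1, k_0) = 0x1C085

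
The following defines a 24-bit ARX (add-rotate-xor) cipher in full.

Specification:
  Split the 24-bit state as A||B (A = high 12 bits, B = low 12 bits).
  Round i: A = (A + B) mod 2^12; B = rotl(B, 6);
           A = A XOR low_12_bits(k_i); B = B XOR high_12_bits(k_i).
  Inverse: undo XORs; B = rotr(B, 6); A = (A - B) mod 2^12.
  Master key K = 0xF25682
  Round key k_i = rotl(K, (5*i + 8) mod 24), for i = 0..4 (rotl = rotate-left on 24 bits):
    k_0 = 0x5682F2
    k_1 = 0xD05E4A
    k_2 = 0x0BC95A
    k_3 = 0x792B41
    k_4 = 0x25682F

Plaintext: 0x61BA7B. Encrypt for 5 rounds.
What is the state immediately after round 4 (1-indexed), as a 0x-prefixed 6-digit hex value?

s_0 = plaintext = 0x61BA7B
s_1 = Round(s_0, k_0) = 0x264B81
s_2 = Round(s_1, k_1) = 0x3AFD6B
s_3 = Round(s_2, k_2) = 0x840A49
s_4 = Round(s_3, k_3) = 0x9C85FB
s_5 = Round(s_4, k_4) = 0x7ECC81

0x9C85FB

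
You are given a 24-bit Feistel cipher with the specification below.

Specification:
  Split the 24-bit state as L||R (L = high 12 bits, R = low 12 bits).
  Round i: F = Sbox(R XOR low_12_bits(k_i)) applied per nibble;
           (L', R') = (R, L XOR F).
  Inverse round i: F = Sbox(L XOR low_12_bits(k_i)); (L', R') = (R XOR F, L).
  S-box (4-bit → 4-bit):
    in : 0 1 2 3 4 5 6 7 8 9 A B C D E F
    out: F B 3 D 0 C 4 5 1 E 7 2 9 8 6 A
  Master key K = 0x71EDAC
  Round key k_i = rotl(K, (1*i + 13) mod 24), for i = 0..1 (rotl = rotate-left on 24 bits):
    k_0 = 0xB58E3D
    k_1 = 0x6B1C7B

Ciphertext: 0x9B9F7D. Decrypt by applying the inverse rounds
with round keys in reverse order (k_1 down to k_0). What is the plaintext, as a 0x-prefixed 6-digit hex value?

s_0 = ciphertext = 0x9B9F7D
s_1 = InvRound(s_0, k_1) = 0x3EE9B9
s_2 = InvRound(s_1, k_0) = 0x1343EE

0x1343EE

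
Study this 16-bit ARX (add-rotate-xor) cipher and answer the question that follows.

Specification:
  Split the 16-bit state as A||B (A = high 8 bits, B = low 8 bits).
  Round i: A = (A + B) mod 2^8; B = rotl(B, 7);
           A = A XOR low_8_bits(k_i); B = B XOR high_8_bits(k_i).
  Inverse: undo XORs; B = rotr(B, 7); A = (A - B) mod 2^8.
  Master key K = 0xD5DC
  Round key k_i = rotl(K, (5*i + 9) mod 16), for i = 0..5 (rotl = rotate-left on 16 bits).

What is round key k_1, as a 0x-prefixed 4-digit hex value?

K = 0xD5DC
k_0 = rotl(K, (5*0+9) mod 16) = rotl(K, 9) = 0xB9AB
k_1 = rotl(K, (5*1+9) mod 16) = rotl(K, 14) = 0x3577

0x3577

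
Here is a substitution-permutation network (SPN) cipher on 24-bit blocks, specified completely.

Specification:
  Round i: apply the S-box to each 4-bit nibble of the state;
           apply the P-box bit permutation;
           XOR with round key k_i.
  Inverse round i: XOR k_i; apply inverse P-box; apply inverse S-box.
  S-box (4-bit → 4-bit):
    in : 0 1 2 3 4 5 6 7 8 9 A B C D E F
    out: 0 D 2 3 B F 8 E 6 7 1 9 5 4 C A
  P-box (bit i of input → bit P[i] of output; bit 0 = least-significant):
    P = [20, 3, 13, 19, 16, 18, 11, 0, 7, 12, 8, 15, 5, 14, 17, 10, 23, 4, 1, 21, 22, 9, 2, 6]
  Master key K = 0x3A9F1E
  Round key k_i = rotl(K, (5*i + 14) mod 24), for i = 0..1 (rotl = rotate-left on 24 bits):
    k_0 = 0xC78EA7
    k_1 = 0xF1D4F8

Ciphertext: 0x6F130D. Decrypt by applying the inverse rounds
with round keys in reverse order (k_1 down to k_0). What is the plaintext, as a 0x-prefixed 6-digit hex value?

s_0 = ciphertext = 0x6F130D
s_1 = InvRound(s_0, k_1) = 0x7351FB
s_2 = InvRound(s_1, k_0) = 0x74F783

0x74F783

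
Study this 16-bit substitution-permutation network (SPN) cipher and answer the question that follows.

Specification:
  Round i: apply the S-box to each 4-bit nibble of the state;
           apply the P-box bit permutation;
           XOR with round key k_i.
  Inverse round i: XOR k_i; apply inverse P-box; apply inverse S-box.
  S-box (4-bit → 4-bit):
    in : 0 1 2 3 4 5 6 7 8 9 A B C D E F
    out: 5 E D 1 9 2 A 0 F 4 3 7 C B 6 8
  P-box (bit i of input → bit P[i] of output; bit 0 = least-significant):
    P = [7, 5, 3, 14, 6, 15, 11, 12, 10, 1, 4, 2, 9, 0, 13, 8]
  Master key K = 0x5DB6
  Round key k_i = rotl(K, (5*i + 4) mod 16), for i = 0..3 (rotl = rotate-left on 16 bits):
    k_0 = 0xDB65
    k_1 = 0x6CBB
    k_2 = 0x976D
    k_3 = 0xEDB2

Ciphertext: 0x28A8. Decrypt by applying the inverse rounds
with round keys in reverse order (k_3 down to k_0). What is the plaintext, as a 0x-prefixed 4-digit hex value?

s_0 = ciphertext = 0x28A8
s_1 = InvRound(s_0, k_3) = 0xFB5C
s_2 = InvRound(s_1, k_2) = 0xE096
s_3 = InvRound(s_2, k_1) = 0x54EE
s_4 = InvRound(s_3, k_0) = 0xDAE0

0xDAE0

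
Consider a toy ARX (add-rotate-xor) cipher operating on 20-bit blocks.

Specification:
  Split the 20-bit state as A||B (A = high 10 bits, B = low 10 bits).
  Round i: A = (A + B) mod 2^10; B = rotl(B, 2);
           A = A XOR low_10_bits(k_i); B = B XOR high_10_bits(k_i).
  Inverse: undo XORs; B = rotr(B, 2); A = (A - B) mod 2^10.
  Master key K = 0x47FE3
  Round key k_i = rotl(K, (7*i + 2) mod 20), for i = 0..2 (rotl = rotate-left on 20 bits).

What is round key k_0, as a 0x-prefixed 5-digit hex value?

0x1FF8D

K = 0x47FE3
k_0 = rotl(K, (7*0+2) mod 20) = rotl(K, 2) = 0x1FF8D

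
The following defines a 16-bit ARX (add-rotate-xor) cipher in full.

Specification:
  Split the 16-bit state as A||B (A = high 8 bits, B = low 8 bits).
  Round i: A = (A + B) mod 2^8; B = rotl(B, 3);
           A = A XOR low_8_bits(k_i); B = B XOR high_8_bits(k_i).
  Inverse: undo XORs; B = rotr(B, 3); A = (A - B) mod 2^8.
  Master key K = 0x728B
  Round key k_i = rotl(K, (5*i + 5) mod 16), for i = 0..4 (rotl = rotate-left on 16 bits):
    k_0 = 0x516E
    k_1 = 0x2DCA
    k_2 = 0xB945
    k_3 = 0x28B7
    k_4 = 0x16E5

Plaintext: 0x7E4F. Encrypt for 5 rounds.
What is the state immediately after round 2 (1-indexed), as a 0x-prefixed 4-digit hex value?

0x0474

s_0 = plaintext = 0x7E4F
s_1 = Round(s_0, k_0) = 0xA32B
s_2 = Round(s_1, k_1) = 0x0474
s_3 = Round(s_2, k_2) = 0x3D1A
s_4 = Round(s_3, k_3) = 0xE0F8
s_5 = Round(s_4, k_4) = 0x3DD1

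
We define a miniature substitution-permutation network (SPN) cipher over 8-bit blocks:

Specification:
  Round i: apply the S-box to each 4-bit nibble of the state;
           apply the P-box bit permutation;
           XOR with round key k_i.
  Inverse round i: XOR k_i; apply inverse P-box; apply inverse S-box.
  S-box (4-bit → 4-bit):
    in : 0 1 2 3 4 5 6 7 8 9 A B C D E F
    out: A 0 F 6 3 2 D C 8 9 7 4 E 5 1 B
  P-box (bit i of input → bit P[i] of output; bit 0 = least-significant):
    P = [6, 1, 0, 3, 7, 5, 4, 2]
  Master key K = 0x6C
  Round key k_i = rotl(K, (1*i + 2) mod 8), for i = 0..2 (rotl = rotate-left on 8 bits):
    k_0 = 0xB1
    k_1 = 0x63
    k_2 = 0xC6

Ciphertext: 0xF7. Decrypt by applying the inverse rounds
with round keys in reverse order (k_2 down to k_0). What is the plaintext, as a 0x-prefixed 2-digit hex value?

0x18

s_0 = ciphertext = 0xF7
s_1 = InvRound(s_0, k_2) = 0x3B
s_2 = InvRound(s_1, k_1) = 0xB9
s_3 = InvRound(s_2, k_0) = 0x18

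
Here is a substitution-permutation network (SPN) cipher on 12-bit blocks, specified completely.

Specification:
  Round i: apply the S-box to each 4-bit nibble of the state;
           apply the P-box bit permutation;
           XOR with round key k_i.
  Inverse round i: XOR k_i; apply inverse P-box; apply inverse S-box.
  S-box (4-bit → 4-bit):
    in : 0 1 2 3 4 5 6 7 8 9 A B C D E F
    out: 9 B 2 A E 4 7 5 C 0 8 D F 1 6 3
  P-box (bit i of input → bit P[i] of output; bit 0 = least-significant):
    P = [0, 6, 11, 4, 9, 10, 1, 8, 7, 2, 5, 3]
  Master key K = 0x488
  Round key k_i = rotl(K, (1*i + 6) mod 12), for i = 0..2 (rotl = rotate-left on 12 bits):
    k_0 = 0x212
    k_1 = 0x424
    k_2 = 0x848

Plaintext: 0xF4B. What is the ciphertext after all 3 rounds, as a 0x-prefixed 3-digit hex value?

0x988

s_0 = plaintext = 0xF4B
s_1 = Round(s_0, k_0) = 0xF85
s_2 = Round(s_1, k_1) = 0xDA2
s_3 = Round(s_2, k_2) = 0x988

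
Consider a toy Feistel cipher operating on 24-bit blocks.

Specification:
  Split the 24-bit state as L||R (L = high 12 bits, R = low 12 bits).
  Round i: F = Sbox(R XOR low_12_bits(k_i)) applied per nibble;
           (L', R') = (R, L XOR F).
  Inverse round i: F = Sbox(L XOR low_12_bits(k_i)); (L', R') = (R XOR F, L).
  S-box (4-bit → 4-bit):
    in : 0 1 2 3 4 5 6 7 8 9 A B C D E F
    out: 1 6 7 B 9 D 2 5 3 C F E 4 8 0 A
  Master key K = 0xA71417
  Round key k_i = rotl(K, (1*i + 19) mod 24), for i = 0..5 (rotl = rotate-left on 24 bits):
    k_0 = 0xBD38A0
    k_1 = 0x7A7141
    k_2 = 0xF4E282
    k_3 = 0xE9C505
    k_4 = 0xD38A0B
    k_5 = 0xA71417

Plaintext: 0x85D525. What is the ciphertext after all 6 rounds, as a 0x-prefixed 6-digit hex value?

s_0 = plaintext = 0x85D525
s_1 = Round(s_0, k_0) = 0x525060
s_2 = Round(s_1, k_1) = 0x060353
s_3 = Round(s_2, k_2) = 0x3536E6
s_4 = Round(s_3, k_3) = 0x6E6858
s_5 = Round(s_4, k_4) = 0x85813D
s_6 = Round(s_5, k_5) = 0x13D527

0x13D527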